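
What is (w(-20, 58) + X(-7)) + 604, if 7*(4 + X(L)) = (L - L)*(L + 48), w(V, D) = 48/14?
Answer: 4224/7 ≈ 603.43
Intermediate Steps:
w(V, D) = 24/7 (w(V, D) = 48*(1/14) = 24/7)
X(L) = -4 (X(L) = -4 + ((L - L)*(L + 48))/7 = -4 + (0*(48 + L))/7 = -4 + (1/7)*0 = -4 + 0 = -4)
(w(-20, 58) + X(-7)) + 604 = (24/7 - 4) + 604 = -4/7 + 604 = 4224/7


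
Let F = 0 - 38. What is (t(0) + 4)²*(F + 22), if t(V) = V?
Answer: -256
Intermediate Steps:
F = -38
(t(0) + 4)²*(F + 22) = (0 + 4)²*(-38 + 22) = 4²*(-16) = 16*(-16) = -256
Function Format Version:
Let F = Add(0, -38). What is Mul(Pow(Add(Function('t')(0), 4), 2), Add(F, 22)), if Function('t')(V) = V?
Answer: -256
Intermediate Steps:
F = -38
Mul(Pow(Add(Function('t')(0), 4), 2), Add(F, 22)) = Mul(Pow(Add(0, 4), 2), Add(-38, 22)) = Mul(Pow(4, 2), -16) = Mul(16, -16) = -256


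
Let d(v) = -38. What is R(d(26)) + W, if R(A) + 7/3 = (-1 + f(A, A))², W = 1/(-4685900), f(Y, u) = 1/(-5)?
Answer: -2511643/2811540 ≈ -0.89333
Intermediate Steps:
f(Y, u) = -⅕
W = -1/4685900 ≈ -2.1341e-7
R(A) = -67/75 (R(A) = -7/3 + (-1 - ⅕)² = -7/3 + (-6/5)² = -7/3 + 36/25 = -67/75)
R(d(26)) + W = -67/75 - 1/4685900 = -2511643/2811540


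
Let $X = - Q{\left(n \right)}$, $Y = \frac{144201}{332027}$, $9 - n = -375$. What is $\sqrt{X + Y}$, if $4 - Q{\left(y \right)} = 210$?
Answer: $\frac{\sqrt{22757715943601}}{332027} \approx 14.368$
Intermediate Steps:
$n = 384$ ($n = 9 - -375 = 9 + 375 = 384$)
$Q{\left(y \right)} = -206$ ($Q{\left(y \right)} = 4 - 210 = -206$)
$Y = \frac{144201}{332027}$ ($Y = 144201 \cdot \frac{1}{332027} = \frac{144201}{332027} \approx 0.43431$)
$X = 206$ ($X = \left(-1\right) \left(-206\right) = 206$)
$\sqrt{X + Y} = \sqrt{206 + \frac{144201}{332027}} = \sqrt{\frac{68541763}{332027}} = \frac{\sqrt{22757715943601}}{332027}$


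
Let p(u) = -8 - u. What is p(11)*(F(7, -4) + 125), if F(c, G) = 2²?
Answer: -2451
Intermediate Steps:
F(c, G) = 4
p(11)*(F(7, -4) + 125) = (-8 - 1*11)*(4 + 125) = (-8 - 11)*129 = -19*129 = -2451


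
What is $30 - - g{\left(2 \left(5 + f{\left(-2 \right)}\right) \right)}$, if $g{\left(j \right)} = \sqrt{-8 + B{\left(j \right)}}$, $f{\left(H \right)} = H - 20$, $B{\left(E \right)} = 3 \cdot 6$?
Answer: $30 + \sqrt{10} \approx 33.162$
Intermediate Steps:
$B{\left(E \right)} = 18$
$f{\left(H \right)} = -20 + H$ ($f{\left(H \right)} = H - 20 = -20 + H$)
$g{\left(j \right)} = \sqrt{10}$ ($g{\left(j \right)} = \sqrt{-8 + 18} = \sqrt{10}$)
$30 - - g{\left(2 \left(5 + f{\left(-2 \right)}\right) \right)} = 30 - - \sqrt{10} = 30 + \sqrt{10}$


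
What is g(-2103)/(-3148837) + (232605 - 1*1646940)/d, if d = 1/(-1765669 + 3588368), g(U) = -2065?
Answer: -8117408913190186040/3148837 ≈ -2.5779e+12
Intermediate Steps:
d = 1/1822699 ≈ 5.4864e-7
g(-2103)/(-3148837) + (232605 - 1*1646940)/d = -2065/(-3148837) + (232605 - 1*1646940)/(1/1822699) = -2065*(-1/3148837) + (232605 - 1646940)*1822699 = 2065/3148837 - 1414335*1822699 = 2065/3148837 - 2577906990165 = -8117408913190186040/3148837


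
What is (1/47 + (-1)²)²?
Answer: 2304/2209 ≈ 1.0430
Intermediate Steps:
(1/47 + (-1)²)² = (1/47 + 1)² = (48/47)² = 2304/2209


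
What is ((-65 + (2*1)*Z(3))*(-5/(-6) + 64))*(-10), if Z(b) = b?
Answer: 114755/3 ≈ 38252.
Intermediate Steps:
((-65 + (2*1)*Z(3))*(-5/(-6) + 64))*(-10) = ((-65 + (2*1)*3)*(-5/(-6) + 64))*(-10) = ((-65 + 2*3)*(-5*(-1/6) + 64))*(-10) = ((-65 + 6)*(5/6 + 64))*(-10) = -59*389/6*(-10) = -22951/6*(-10) = 114755/3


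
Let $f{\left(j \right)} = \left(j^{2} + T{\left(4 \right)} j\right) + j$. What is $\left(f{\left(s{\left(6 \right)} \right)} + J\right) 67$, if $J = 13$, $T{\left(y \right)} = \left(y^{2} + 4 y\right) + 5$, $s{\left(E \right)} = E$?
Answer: $18559$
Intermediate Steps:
$T{\left(y \right)} = 5 + y^{2} + 4 y$
$f{\left(j \right)} = j^{2} + 38 j$ ($f{\left(j \right)} = \left(j^{2} + \left(5 + 4^{2} + 4 \cdot 4\right) j\right) + j = \left(j^{2} + \left(5 + 16 + 16\right) j\right) + j = \left(j^{2} + 37 j\right) + j = j^{2} + 38 j$)
$\left(f{\left(s{\left(6 \right)} \right)} + J\right) 67 = \left(6 \left(38 + 6\right) + 13\right) 67 = \left(6 \cdot 44 + 13\right) 67 = \left(264 + 13\right) 67 = 277 \cdot 67 = 18559$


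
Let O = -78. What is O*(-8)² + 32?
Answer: -4960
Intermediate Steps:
O*(-8)² + 32 = -78*(-8)² + 32 = -78*64 + 32 = -4992 + 32 = -4960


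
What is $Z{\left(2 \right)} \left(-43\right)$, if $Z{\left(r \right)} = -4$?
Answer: $172$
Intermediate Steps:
$Z{\left(2 \right)} \left(-43\right) = \left(-4\right) \left(-43\right) = 172$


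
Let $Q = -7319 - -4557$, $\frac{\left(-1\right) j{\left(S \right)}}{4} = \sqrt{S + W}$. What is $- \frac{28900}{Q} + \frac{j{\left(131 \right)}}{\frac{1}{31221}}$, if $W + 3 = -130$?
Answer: $\frac{14450}{1381} - 124884 i \sqrt{2} \approx 10.463 - 1.7661 \cdot 10^{5} i$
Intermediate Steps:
$W = -133$ ($W = -3 - 130 = -133$)
$j{\left(S \right)} = - 4 \sqrt{-133 + S}$ ($j{\left(S \right)} = - 4 \sqrt{S - 133} = - 4 \sqrt{-133 + S}$)
$Q = -2762$ ($Q = -7319 + 4557 = -2762$)
$- \frac{28900}{Q} + \frac{j{\left(131 \right)}}{\frac{1}{31221}} = - \frac{28900}{-2762} + \frac{\left(-4\right) \sqrt{-133 + 131}}{\frac{1}{31221}} = \left(-28900\right) \left(- \frac{1}{2762}\right) + - 4 \sqrt{-2} \frac{1}{\frac{1}{31221}} = \frac{14450}{1381} + - 4 i \sqrt{2} \cdot 31221 = \frac{14450}{1381} - 124884 i \sqrt{2}$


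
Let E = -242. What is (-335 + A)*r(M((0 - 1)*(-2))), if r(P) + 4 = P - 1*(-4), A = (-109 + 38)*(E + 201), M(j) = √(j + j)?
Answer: 5152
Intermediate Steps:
M(j) = √2*√j (M(j) = √(2*j) = √2*√j)
A = 2911 (A = (-109 + 38)*(-242 + 201) = -71*(-41) = 2911)
r(P) = P (r(P) = -4 + (P - 1*(-4)) = -4 + (P + 4) = -4 + (4 + P) = P)
(-335 + A)*r(M((0 - 1)*(-2))) = (-335 + 2911)*(√2*√((0 - 1)*(-2))) = 2576*(√2*√(-1*(-2))) = 2576*(√2*√2) = 2576*2 = 5152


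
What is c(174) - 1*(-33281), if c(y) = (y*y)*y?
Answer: 5301305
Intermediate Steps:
c(y) = y³ (c(y) = y²*y = y³)
c(174) - 1*(-33281) = 174³ - 1*(-33281) = 5268024 + 33281 = 5301305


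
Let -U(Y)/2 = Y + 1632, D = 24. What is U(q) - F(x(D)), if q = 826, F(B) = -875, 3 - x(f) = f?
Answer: -4041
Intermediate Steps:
x(f) = 3 - f
U(Y) = -3264 - 2*Y (U(Y) = -2*(Y + 1632) = -2*(1632 + Y) = -3264 - 2*Y)
U(q) - F(x(D)) = (-3264 - 2*826) - 1*(-875) = (-3264 - 1652) + 875 = -4916 + 875 = -4041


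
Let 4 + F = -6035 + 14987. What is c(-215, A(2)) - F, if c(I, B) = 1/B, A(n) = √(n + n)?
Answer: -17895/2 ≈ -8947.5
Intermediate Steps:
A(n) = √2*√n (A(n) = √(2*n) = √2*√n)
F = 8948 (F = -4 + (-6035 + 14987) = -4 + 8952 = 8948)
c(-215, A(2)) - F = 1/(√2*√2) - 1*8948 = 1/2 - 8948 = ½ - 8948 = -17895/2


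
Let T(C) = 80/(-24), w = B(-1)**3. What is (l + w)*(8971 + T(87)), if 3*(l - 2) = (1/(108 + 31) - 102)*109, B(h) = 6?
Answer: -39127373461/1251 ≈ -3.1277e+7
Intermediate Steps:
w = 216 (w = 6**3 = 216)
T(C) = -10/3 (T(C) = 80*(-1/24) = -10/3)
l = -1544459/417 (l = 2 + ((1/(108 + 31) - 102)*109)/3 = 2 + ((1/139 - 102)*109)/3 = 2 + (-14177/139*109)/3 = 2 + (1/3)*(-1545293/139) = 2 - 1545293/417 = -1544459/417 ≈ -3703.7)
(l + w)*(8971 + T(87)) = (-1544459/417 + 216)*(8971 - 10/3) = -1454387/417*26903/3 = -39127373461/1251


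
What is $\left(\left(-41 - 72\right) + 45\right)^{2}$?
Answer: $4624$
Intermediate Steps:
$\left(\left(-41 - 72\right) + 45\right)^{2} = \left(-113 + 45\right)^{2} = \left(-68\right)^{2} = 4624$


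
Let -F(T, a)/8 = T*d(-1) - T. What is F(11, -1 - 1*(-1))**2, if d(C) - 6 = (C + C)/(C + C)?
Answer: 278784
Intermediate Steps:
d(C) = 7 (d(C) = 6 + (C + C)/(C + C) = 6 + (2*C)/((2*C)) = 6 + (2*C)*(1/(2*C)) = 6 + 1 = 7)
F(T, a) = -48*T (F(T, a) = -8*(T*7 - T) = -8*(7*T - T) = -48*T)
F(11, -1 - 1*(-1))**2 = (-48*11)**2 = (-528)**2 = 278784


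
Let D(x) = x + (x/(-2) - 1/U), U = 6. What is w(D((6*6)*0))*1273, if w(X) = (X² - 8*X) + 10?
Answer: 520657/36 ≈ 14463.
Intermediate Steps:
D(x) = -⅙ + x/2 (D(x) = x + (x/(-2) - 1/6) = x + (x*(-½) - 1*⅙) = x + (-x/2 - ⅙) = x + (-⅙ - x/2) = -⅙ + x/2)
w(X) = 10 + X² - 8*X
w(D((6*6)*0))*1273 = (10 + (-⅙ + ((6*6)*0)/2)² - 8*(-⅙ + ((6*6)*0)/2))*1273 = (10 + (-⅙ + (36*0)/2)² - 8*(-⅙ + (36*0)/2))*1273 = (10 + (-⅙ + (½)*0)² - 8*(-⅙ + (½)*0))*1273 = (10 + (-⅙ + 0)² - 8*(-⅙ + 0))*1273 = (10 + (-⅙)² - 8*(-⅙))*1273 = (10 + 1/36 + 4/3)*1273 = (409/36)*1273 = 520657/36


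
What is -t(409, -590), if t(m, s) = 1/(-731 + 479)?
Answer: 1/252 ≈ 0.0039683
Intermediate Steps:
t(m, s) = -1/252 (t(m, s) = 1/(-252) = -1/252)
-t(409, -590) = -1*(-1/252) = 1/252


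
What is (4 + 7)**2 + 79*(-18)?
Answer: -1301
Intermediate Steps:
(4 + 7)**2 + 79*(-18) = 11**2 - 1422 = 121 - 1422 = -1301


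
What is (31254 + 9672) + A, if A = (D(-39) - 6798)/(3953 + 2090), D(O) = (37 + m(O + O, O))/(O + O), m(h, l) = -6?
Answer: 19290103529/471354 ≈ 40925.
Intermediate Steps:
D(O) = 31/(2*O) (D(O) = (37 - 6)/(O + O) = 31/((2*O)) = 31*(1/(2*O)) = 31/(2*O))
A = -530275/471354 (A = ((31/2)/(-39) - 6798)/(3953 + 2090) = ((31/2)*(-1/39) - 6798)/6043 = (-31/78 - 6798)*(1/6043) = -530275/78*1/6043 = -530275/471354 ≈ -1.1250)
(31254 + 9672) + A = (31254 + 9672) - 530275/471354 = 40926 - 530275/471354 = 19290103529/471354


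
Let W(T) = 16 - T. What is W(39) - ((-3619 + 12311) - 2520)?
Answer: -6195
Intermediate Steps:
W(39) - ((-3619 + 12311) - 2520) = (16 - 1*39) - ((-3619 + 12311) - 2520) = (16 - 39) - (8692 - 2520) = -23 - 1*6172 = -23 - 6172 = -6195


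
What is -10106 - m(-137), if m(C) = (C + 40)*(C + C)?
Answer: -36684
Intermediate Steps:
m(C) = 2*C*(40 + C) (m(C) = (40 + C)*(2*C) = 2*C*(40 + C))
-10106 - m(-137) = -10106 - 2*(-137)*(40 - 137) = -10106 - 2*(-137)*(-97) = -10106 - 1*26578 = -10106 - 26578 = -36684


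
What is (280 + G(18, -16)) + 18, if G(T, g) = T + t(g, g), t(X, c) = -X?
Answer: 332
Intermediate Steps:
G(T, g) = T - g
(280 + G(18, -16)) + 18 = (280 + (18 - 1*(-16))) + 18 = (280 + (18 + 16)) + 18 = (280 + 34) + 18 = 314 + 18 = 332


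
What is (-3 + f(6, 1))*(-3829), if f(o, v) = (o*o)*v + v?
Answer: -130186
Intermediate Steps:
f(o, v) = v + v*o² (f(o, v) = o²*v + v = v*o² + v = v + v*o²)
(-3 + f(6, 1))*(-3829) = (-3 + 1*(1 + 6²))*(-3829) = (-3 + 1*(1 + 36))*(-3829) = (-3 + 1*37)*(-3829) = (-3 + 37)*(-3829) = 34*(-3829) = -130186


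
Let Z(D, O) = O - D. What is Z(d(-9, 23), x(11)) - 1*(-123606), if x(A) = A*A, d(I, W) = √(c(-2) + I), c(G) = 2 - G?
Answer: 123727 - I*√5 ≈ 1.2373e+5 - 2.2361*I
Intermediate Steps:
d(I, W) = √(4 + I) (d(I, W) = √((2 - 1*(-2)) + I) = √((2 + 2) + I) = √(4 + I))
x(A) = A²
Z(d(-9, 23), x(11)) - 1*(-123606) = (11² - √(4 - 9)) - 1*(-123606) = (121 - √(-5)) + 123606 = (121 - I*√5) + 123606 = 123727 - I*√5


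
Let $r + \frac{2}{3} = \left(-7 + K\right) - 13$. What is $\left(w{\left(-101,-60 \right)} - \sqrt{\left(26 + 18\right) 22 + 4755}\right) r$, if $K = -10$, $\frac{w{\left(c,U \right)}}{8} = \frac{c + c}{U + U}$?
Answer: $- \frac{18584}{45} + \frac{92 \sqrt{5723}}{3} \approx 1907.0$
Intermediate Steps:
$w{\left(c,U \right)} = \frac{8 c}{U}$ ($w{\left(c,U \right)} = 8 \frac{c + c}{U + U} = 8 \frac{2 c}{2 U} = 8 \cdot 2 c \frac{1}{2 U} = 8 \frac{c}{U} = \frac{8 c}{U}$)
$r = - \frac{92}{3}$ ($r = - \frac{2}{3} - 30 = - \frac{92}{3} \approx -30.667$)
$\left(w{\left(-101,-60 \right)} - \sqrt{\left(26 + 18\right) 22 + 4755}\right) r = \left(8 \left(-101\right) \frac{1}{-60} - \sqrt{\left(26 + 18\right) 22 + 4755}\right) \left(- \frac{92}{3}\right) = \left(8 \left(-101\right) \left(- \frac{1}{60}\right) - \sqrt{44 \cdot 22 + 4755}\right) \left(- \frac{92}{3}\right) = \left(\frac{202}{15} - \sqrt{968 + 4755}\right) \left(- \frac{92}{3}\right) = \left(\frac{202}{15} - \sqrt{5723}\right) \left(- \frac{92}{3}\right) = - \frac{18584}{45} + \frac{92 \sqrt{5723}}{3}$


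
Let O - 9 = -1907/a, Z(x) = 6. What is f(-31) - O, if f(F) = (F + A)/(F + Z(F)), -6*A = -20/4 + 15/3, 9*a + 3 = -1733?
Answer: -765859/43400 ≈ -17.647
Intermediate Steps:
a = -1736/9 (a = -⅓ + (⅑)*(-1733) = -⅓ - 1733/9 = -1736/9 ≈ -192.89)
A = 0 (A = -(-20/4 + 15/3)/6 = -(-20*¼ + 15*(⅓))/6 = -(-5 + 5)/6 = -⅙*0 = 0)
O = 32787/1736 (O = 9 - 1907/(-1736/9) = 9 - 1907*(-9/1736) = 9 + 17163/1736 = 32787/1736 ≈ 18.887)
f(F) = F/(6 + F) (f(F) = (F + 0)/(F + 6) = F/(6 + F))
f(-31) - O = -31/(6 - 31) - 1*32787/1736 = -31/(-25) - 32787/1736 = -31*(-1/25) - 32787/1736 = 31/25 - 32787/1736 = -765859/43400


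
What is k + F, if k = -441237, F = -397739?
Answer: -838976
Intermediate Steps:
k + F = -441237 - 397739 = -838976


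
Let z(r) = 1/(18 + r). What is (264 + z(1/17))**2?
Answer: 6571534225/94249 ≈ 69725.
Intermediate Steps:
(264 + z(1/17))**2 = (264 + 1/(18 + 1/17))**2 = (264 + 1/(307/17))**2 = (264 + 17/307)**2 = (81065/307)**2 = 6571534225/94249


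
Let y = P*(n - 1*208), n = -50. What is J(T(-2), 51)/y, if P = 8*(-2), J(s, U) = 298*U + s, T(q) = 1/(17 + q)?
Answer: 227971/61920 ≈ 3.6817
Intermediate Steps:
J(s, U) = s + 298*U
P = -16
y = 4128 (y = -16*(-50 - 1*208) = -16*(-50 - 208) = -16*(-258) = 4128)
J(T(-2), 51)/y = (1/(17 - 2) + 298*51)/4128 = (1/15 + 15198)*(1/4128) = (227971/15)*(1/4128) = 227971/61920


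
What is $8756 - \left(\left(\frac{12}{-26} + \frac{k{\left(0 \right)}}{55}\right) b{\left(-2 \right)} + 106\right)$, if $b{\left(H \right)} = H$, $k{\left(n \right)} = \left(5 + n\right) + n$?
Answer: $\frac{1236844}{143} \approx 8649.3$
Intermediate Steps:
$k{\left(n \right)} = 5 + 2 n$
$8756 - \left(\left(\frac{12}{-26} + \frac{k{\left(0 \right)}}{55}\right) b{\left(-2 \right)} + 106\right) = 8756 - \left(\left(\frac{12}{-26} + \frac{5 + 2 \cdot 0}{55}\right) \left(-2\right) + 106\right) = 8756 - \left(\left(12 \left(- \frac{1}{26}\right) + \left(5 + 0\right) \frac{1}{55}\right) \left(-2\right) + 106\right) = 8756 - \left(\left(- \frac{6}{13} + 5 \cdot \frac{1}{55}\right) \left(-2\right) + 106\right) = 8756 - \left(\left(- \frac{6}{13} + \frac{1}{11}\right) \left(-2\right) + 106\right) = 8756 - \left(\left(- \frac{53}{143}\right) \left(-2\right) + 106\right) = 8756 - \left(\frac{106}{143} + 106\right) = 8756 - \frac{15264}{143} = \frac{1236844}{143}$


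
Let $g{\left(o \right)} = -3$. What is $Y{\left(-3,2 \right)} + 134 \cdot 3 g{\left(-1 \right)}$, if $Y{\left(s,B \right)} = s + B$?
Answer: $-1207$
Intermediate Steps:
$Y{\left(s,B \right)} = B + s$
$Y{\left(-3,2 \right)} + 134 \cdot 3 g{\left(-1 \right)} = \left(2 - 3\right) + 134 \cdot 3 \left(-3\right) = -1 + 134 \left(-9\right) = -1 - 1206 = -1207$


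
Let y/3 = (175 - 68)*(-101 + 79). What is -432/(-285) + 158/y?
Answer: 500959/335445 ≈ 1.4934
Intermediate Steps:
y = -7062 (y = 3*((175 - 68)*(-101 + 79)) = 3*(107*(-22)) = 3*(-2354) = -7062)
-432/(-285) + 158/y = -432/(-285) + 158/(-7062) = -432*(-1/285) + 158*(-1/7062) = 144/95 - 79/3531 = 500959/335445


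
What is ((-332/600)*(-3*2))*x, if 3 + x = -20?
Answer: -1909/25 ≈ -76.360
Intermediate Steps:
x = -23 (x = -3 - 20 = -23)
((-332/600)*(-3*2))*x = ((-332/600)*(-3*2))*(-23) = (-332*1/600*(-6))*(-23) = -83/150*(-6)*(-23) = (83/25)*(-23) = -1909/25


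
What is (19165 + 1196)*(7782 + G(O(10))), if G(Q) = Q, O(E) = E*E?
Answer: 160485402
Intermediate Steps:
O(E) = E²
(19165 + 1196)*(7782 + G(O(10))) = (19165 + 1196)*(7782 + 10²) = 20361*(7782 + 100) = 20361*7882 = 160485402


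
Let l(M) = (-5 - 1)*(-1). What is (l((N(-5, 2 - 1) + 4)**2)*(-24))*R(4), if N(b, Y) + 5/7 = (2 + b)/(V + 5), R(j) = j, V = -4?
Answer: -576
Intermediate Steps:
N(b, Y) = 9/7 + b (N(b, Y) = -5/7 + (2 + b)/(-4 + 5) = -5/7 + (2 + b)/1 = -5/7 + (2 + b)*1 = -5/7 + (2 + b) = 9/7 + b)
l(M) = 6 (l(M) = -6*(-1) = 6)
(l((N(-5, 2 - 1) + 4)**2)*(-24))*R(4) = (6*(-24))*4 = -144*4 = -576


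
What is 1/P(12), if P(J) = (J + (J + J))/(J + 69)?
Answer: 9/4 ≈ 2.2500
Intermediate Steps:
P(J) = 3*J/(69 + J) (P(J) = (J + 2*J)/(69 + J) = (3*J)/(69 + J) = 3*J/(69 + J))
1/P(12) = 1/(3*12/(69 + 12)) = 1/(3*12/81) = 1/(3*12*(1/81)) = 1/(4/9) = 9/4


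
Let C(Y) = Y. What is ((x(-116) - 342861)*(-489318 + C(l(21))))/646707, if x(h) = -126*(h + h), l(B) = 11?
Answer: 51153621701/215569 ≈ 2.3730e+5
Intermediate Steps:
x(h) = -252*h
((x(-116) - 342861)*(-489318 + C(l(21))))/646707 = ((-252*(-116) - 342861)*(-489318 + 11))/646707 = ((29232 - 342861)*(-489307))*(1/646707) = -313629*(-489307)*(1/646707) = 153460865103*(1/646707) = 51153621701/215569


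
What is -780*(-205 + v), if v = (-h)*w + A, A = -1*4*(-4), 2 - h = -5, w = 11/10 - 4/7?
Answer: 150306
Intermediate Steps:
w = 37/70 (w = 11*(⅒) - 4*⅐ = 11/10 - 4/7 = 37/70 ≈ 0.52857)
h = 7 (h = 2 - 1*(-5) = 2 + 5 = 7)
A = 16 (A = -4*(-4) = 16)
v = 123/10 (v = -1*7*(37/70) + 16 = -7*37/70 + 16 = -37/10 + 16 = 123/10 ≈ 12.300)
-780*(-205 + v) = -780*(-205 + 123/10) = -780*(-1927/10) = 150306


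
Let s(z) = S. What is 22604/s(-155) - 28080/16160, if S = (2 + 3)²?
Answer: 4557233/5050 ≈ 902.42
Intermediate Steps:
S = 25 (S = 5² = 25)
s(z) = 25
22604/s(-155) - 28080/16160 = 22604/25 - 28080/16160 = 22604*(1/25) - 28080*1/16160 = 22604/25 - 351/202 = 4557233/5050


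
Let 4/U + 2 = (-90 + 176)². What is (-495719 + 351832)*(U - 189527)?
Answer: 100818932659179/3697 ≈ 2.7270e+10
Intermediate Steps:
U = 2/3697 (U = 4/(-2 + (-90 + 176)²) = 4/(-2 + 86²) = 4/(-2 + 7396) = 4/7394 = 4*(1/7394) = 2/3697 ≈ 0.00054098)
(-495719 + 351832)*(U - 189527) = (-495719 + 351832)*(2/3697 - 189527) = -143887*(-700681317/3697) = 100818932659179/3697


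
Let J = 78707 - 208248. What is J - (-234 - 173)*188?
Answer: -53025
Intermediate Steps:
J = -129541
J - (-234 - 173)*188 = -129541 - (-234 - 173)*188 = -129541 - (-407)*188 = -129541 - 1*(-76516) = -129541 + 76516 = -53025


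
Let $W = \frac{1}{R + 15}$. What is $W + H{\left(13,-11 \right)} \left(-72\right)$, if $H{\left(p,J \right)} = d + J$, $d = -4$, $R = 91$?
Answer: $\frac{114481}{106} \approx 1080.0$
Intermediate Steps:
$W = \frac{1}{106}$ ($W = \frac{1}{91 + 15} = \frac{1}{106} \approx 0.009434$)
$H{\left(p,J \right)} = -4 + J$
$W + H{\left(13,-11 \right)} \left(-72\right) = \frac{1}{106} + \left(-4 - 11\right) \left(-72\right) = \frac{1}{106} - -1080 = \frac{1}{106} + 1080 = \frac{114481}{106}$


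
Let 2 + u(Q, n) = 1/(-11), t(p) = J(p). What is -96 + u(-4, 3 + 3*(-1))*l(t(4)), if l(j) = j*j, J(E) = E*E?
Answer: -6944/11 ≈ -631.27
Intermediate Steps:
J(E) = E**2
t(p) = p**2
l(j) = j**2
u(Q, n) = -23/11 (u(Q, n) = -2 + 1/(-11) = -2 - 1/11 = -23/11)
-96 + u(-4, 3 + 3*(-1))*l(t(4)) = -96 - 23*(4**2)**2/11 = -96 - 23/11*16**2 = -96 - 23/11*256 = -96 - 5888/11 = -6944/11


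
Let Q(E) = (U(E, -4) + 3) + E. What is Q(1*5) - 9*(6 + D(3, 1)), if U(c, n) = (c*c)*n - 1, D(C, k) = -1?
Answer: -138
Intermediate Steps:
U(c, n) = -1 + n*c² (U(c, n) = c²*n - 1 = n*c² - 1 = -1 + n*c²)
Q(E) = 2 + E - 4*E² (Q(E) = ((-1 - 4*E²) + 3) + E = (2 - 4*E²) + E = 2 + E - 4*E²)
Q(1*5) - 9*(6 + D(3, 1)) = (2 + 1*5 - 4*(1*5)²) - 9*(6 - 1) = (2 + 5 - 4*5²) - 9*5 = (2 + 5 - 4*25) - 1*45 = (2 + 5 - 100) - 45 = -93 - 45 = -138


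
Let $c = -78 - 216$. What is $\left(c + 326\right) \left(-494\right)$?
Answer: $-15808$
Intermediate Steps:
$c = -294$ ($c = -78 - 216 = -294$)
$\left(c + 326\right) \left(-494\right) = \left(-294 + 326\right) \left(-494\right) = 32 \left(-494\right) = -15808$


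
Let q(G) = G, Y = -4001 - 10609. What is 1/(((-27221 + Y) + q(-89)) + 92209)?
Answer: 1/50289 ≈ 1.9885e-5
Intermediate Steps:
Y = -14610
1/(((-27221 + Y) + q(-89)) + 92209) = 1/(((-27221 - 14610) - 89) + 92209) = 1/((-41831 - 89) + 92209) = 1/(-41920 + 92209) = 1/50289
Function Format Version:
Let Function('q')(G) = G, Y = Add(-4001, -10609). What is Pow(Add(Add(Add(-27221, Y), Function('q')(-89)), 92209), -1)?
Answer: Rational(1, 50289) ≈ 1.9885e-5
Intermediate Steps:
Y = -14610
Pow(Add(Add(Add(-27221, Y), Function('q')(-89)), 92209), -1) = Pow(Add(Add(Add(-27221, -14610), -89), 92209), -1) = Pow(Add(Add(-41831, -89), 92209), -1) = Pow(Add(-41920, 92209), -1) = Pow(50289, -1) = Rational(1, 50289)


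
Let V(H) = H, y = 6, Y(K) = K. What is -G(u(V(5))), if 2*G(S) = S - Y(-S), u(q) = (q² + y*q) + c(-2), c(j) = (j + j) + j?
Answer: -49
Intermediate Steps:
c(j) = 3*j (c(j) = 2*j + j = 3*j)
u(q) = -6 + q² + 6*q (u(q) = (q² + 6*q) + 3*(-2) = (q² + 6*q) - 6 = -6 + q² + 6*q)
G(S) = S (G(S) = (S - (-1)*S)/2 = (S + S)/2 = (2*S)/2 = S)
-G(u(V(5))) = -(-6 + 5² + 6*5) = -(-6 + 25 + 30) = -1*49 = -49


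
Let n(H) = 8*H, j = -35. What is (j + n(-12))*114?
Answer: -14934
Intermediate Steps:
(j + n(-12))*114 = (-35 + 8*(-12))*114 = (-35 - 96)*114 = -131*114 = -14934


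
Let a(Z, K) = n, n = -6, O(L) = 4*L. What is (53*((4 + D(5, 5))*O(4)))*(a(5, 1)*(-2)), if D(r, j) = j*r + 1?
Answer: 305280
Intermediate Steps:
D(r, j) = 1 + j*r
a(Z, K) = -6
(53*((4 + D(5, 5))*O(4)))*(a(5, 1)*(-2)) = (53*((4 + (1 + 5*5))*(4*4)))*(-6*(-2)) = (53*((4 + (1 + 25))*16))*12 = (53*((4 + 26)*16))*12 = (53*(30*16))*12 = (53*480)*12 = 25440*12 = 305280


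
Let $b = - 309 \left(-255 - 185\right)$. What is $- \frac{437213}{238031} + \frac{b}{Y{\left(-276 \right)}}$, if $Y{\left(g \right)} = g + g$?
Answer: $- \frac{1358501514}{5474713} \approx -248.14$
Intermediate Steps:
$b = 135960$ ($b = \left(-309\right) \left(-440\right) = 135960$)
$Y{\left(g \right)} = 2 g$
$- \frac{437213}{238031} + \frac{b}{Y{\left(-276 \right)}} = - \frac{437213}{238031} + \frac{135960}{2 \left(-276\right)} = \left(-437213\right) \frac{1}{238031} + \frac{135960}{-552} = - \frac{437213}{238031} + 135960 \left(- \frac{1}{552}\right) = - \frac{437213}{238031} - \frac{5665}{23} = - \frac{1358501514}{5474713}$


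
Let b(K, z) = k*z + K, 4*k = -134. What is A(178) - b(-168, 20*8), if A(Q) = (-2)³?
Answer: 5520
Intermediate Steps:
k = -67/2 (k = (¼)*(-134) = -67/2 ≈ -33.500)
A(Q) = -8
b(K, z) = K - 67*z/2 (b(K, z) = -67*z/2 + K = K - 67*z/2)
A(178) - b(-168, 20*8) = -8 - (-168 - 670*8) = -8 - (-168 - 67/2*160) = -8 - (-168 - 5360) = -8 - 1*(-5528) = -8 + 5528 = 5520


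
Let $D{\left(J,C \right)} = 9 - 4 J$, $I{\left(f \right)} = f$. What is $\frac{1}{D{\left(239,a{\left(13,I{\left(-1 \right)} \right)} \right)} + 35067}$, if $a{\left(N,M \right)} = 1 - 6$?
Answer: $\frac{1}{34120} \approx 2.9308 \cdot 10^{-5}$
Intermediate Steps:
$a{\left(N,M \right)} = -5$
$\frac{1}{D{\left(239,a{\left(13,I{\left(-1 \right)} \right)} \right)} + 35067} = \frac{1}{\left(9 - 956\right) + 35067} = \frac{1}{-947 + 35067} = \frac{1}{34120}$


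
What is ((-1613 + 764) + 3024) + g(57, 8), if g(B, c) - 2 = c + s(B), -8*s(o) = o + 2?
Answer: 17421/8 ≈ 2177.6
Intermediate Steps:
s(o) = -¼ - o/8 (s(o) = -(o + 2)/8 = -(2 + o)/8 = -¼ - o/8)
g(B, c) = 7/4 + c - B/8 (g(B, c) = 2 + (c + (-¼ - B/8)) = 2 + (-¼ + c - B/8) = 7/4 + c - B/8)
((-1613 + 764) + 3024) + g(57, 8) = ((-1613 + 764) + 3024) + (7/4 + 8 - ⅛*57) = (-849 + 3024) + (7/4 + 8 - 57/8) = 2175 + 21/8 = 17421/8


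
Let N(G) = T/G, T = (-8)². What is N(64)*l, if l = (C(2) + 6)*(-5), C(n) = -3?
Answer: -15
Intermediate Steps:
T = 64
N(G) = 64/G
l = -15 (l = (-3 + 6)*(-5) = 3*(-5) = -15)
N(64)*l = (64/64)*(-15) = (64*(1/64))*(-15) = 1*(-15) = -15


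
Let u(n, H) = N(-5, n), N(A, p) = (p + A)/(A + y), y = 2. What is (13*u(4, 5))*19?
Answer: 247/3 ≈ 82.333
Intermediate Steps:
N(A, p) = (A + p)/(2 + A) (N(A, p) = (p + A)/(A + 2) = (A + p)/(2 + A))
u(n, H) = 5/3 - n/3 (u(n, H) = (-5 + n)/(2 - 5) = (-5 + n)/(-3) = -(-5 + n)/3 = 5/3 - n/3)
(13*u(4, 5))*19 = (13*(5/3 - ⅓*4))*19 = (13*(5/3 - 4/3))*19 = (13*(⅓))*19 = (13/3)*19 = 247/3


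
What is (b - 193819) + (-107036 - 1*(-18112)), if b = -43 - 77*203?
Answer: -298417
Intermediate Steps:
b = -15674 (b = -43 - 15631 = -15674)
(b - 193819) + (-107036 - 1*(-18112)) = (-15674 - 193819) + (-107036 - 1*(-18112)) = -209493 + (-107036 + 18112) = -209493 - 88924 = -298417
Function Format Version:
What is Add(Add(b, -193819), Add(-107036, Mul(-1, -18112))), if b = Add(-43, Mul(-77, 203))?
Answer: -298417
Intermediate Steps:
b = -15674 (b = Add(-43, -15631) = -15674)
Add(Add(b, -193819), Add(-107036, Mul(-1, -18112))) = Add(Add(-15674, -193819), Add(-107036, Mul(-1, -18112))) = Add(-209493, Add(-107036, 18112)) = Add(-209493, -88924) = -298417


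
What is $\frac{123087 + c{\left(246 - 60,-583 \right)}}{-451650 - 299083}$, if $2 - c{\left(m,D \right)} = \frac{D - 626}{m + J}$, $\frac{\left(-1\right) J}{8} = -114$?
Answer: $- \frac{45050977}{274768278} \approx -0.16396$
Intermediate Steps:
$J = 912$ ($J = \left(-8\right) \left(-114\right) = 912$)
$c{\left(m,D \right)} = 2 - \frac{-626 + D}{912 + m}$ ($c{\left(m,D \right)} = 2 - \frac{D - 626}{m + 912} = 2 - \frac{-626 + D}{912 + m}$)
$\frac{123087 + c{\left(246 - 60,-583 \right)}}{-451650 - 299083} = \frac{123087 + \frac{2450 - -583 + 2 \left(246 - 60\right)}{912 + \left(246 - 60\right)}}{-451650 - 299083} = \frac{123087 + \frac{2450 + 583 + 2 \cdot 186}{912 + 186}}{-750733} = \left(123087 + \frac{2450 + 583 + 372}{1098}\right) \left(- \frac{1}{750733}\right) = \left(123087 + \frac{1}{1098} \cdot 3405\right) \left(- \frac{1}{750733}\right) = \left(123087 + \frac{1135}{366}\right) \left(- \frac{1}{750733}\right) = \frac{45050977}{366} \left(- \frac{1}{750733}\right) = - \frac{45050977}{274768278}$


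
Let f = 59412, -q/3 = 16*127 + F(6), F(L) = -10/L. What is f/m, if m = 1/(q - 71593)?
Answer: -4615361808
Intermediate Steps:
q = -6091 (q = -3*(16*127 - 10/6) = -3*(2032 - 10*⅙) = -3*(2032 - 5/3) = -3*6091/3 = -6091)
m = -1/77684 (m = 1/(-6091 - 71593) = 1/(-77684) = -1/77684 ≈ -1.2873e-5)
f/m = 59412/(-1/77684) = 59412*(-77684) = -4615361808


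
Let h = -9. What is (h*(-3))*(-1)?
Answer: -27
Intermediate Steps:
(h*(-3))*(-1) = -9*(-3)*(-1) = 27*(-1) = -27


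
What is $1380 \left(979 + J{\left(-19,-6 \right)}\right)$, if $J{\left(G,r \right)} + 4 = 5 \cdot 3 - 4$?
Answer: $1360680$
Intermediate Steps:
$J{\left(G,r \right)} = 7$ ($J{\left(G,r \right)} = -4 + \left(5 \cdot 3 - 4\right) = -4 + \left(15 - 4\right) = -4 + 11 = 7$)
$1380 \left(979 + J{\left(-19,-6 \right)}\right) = 1380 \left(979 + 7\right) = 1380 \cdot 986 = 1360680$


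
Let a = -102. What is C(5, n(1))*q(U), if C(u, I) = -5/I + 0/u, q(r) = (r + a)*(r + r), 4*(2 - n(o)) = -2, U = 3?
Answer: 1188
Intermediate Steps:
n(o) = 5/2 (n(o) = 2 - 1/4*(-2) = 2 + 1/2 = 5/2)
q(r) = 2*r*(-102 + r) (q(r) = (r - 102)*(r + r) = (-102 + r)*(2*r) = 2*r*(-102 + r))
C(u, I) = -5/I (C(u, I) = -5/I + 0 = -5/I)
C(5, n(1))*q(U) = (-5/5/2)*(2*3*(-102 + 3)) = (-5*2/5)*(2*3*(-99)) = -2*(-594) = 1188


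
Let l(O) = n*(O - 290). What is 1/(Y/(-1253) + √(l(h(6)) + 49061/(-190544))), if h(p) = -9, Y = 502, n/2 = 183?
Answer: -119853319264/32737940302710589 - 6280036*I*√248326958138713/32737940302710589 ≈ -3.661e-6 - 0.0030229*I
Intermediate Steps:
n = 366 (n = 2*183 = 366)
l(O) = -106140 + 366*O (l(O) = 366*(O - 290) = 366*(-290 + O) = -106140 + 366*O)
1/(Y/(-1253) + √(l(h(6)) + 49061/(-190544))) = 1/(502/(-1253) + √((-106140 + 366*(-9)) + 49061/(-190544))) = 1/(-1/1253*502 + √((-106140 - 3294) + 49061*(-1/190544))) = 1/(-502/1253 + √(-109434 - 49061/190544)) = 1/(-502/1253 + √(-20852041157/190544)) = 1/(-502/1253 + I*√248326958138713/47636)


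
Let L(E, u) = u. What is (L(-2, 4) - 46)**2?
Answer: 1764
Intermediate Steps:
(L(-2, 4) - 46)**2 = (4 - 46)**2 = (-42)**2 = 1764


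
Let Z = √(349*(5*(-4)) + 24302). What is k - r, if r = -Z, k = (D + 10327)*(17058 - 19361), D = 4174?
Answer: -33395803 + √17322 ≈ -3.3396e+7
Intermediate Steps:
k = -33395803 (k = (4174 + 10327)*(17058 - 19361) = 14501*(-2303) = -33395803)
Z = √17322 (Z = √(349*(-20) + 24302) = √(-6980 + 24302) = √17322 ≈ 131.61)
r = -√17322 ≈ -131.61
k - r = -33395803 - (-1)*√17322 = -33395803 + √17322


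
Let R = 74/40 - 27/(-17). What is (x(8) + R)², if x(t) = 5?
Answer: 8231161/115600 ≈ 71.204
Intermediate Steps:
R = 1169/340 (R = 74*(1/40) - 27*(-1/17) = 37/20 + 27/17 = 1169/340 ≈ 3.4382)
(x(8) + R)² = (5 + 1169/340)² = (2869/340)² = 8231161/115600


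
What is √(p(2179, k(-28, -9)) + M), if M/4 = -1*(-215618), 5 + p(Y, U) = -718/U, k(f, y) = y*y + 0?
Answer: √69859109/9 ≈ 928.69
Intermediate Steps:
k(f, y) = y² (k(f, y) = y² + 0 = y²)
p(Y, U) = -5 - 718/U
M = 862472 (M = 4*(-1*(-215618)) = 4*215618 = 862472)
√(p(2179, k(-28, -9)) + M) = √((-5 - 718/((-9)²)) + 862472) = √((-5 - 718/81) + 862472) = √(-1123/81 + 862472) = √(69859109/81) = √69859109/9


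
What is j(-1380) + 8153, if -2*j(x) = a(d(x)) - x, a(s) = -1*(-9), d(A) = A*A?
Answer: 14917/2 ≈ 7458.5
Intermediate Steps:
d(A) = A²
a(s) = 9
j(x) = -9/2 + x/2 (j(x) = -(9 - x)/2 = -9/2 + x/2)
j(-1380) + 8153 = (-9/2 + (½)*(-1380)) + 8153 = (-9/2 - 690) + 8153 = -1389/2 + 8153 = 14917/2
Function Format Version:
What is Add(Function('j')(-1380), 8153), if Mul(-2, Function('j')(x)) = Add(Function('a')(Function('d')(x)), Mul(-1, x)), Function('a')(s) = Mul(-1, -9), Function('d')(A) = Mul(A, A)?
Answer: Rational(14917, 2) ≈ 7458.5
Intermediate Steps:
Function('d')(A) = Pow(A, 2)
Function('a')(s) = 9
Function('j')(x) = Add(Rational(-9, 2), Mul(Rational(1, 2), x)) (Function('j')(x) = Mul(Rational(-1, 2), Add(9, Mul(-1, x))) = Add(Rational(-9, 2), Mul(Rational(1, 2), x)))
Add(Function('j')(-1380), 8153) = Add(Add(Rational(-9, 2), Mul(Rational(1, 2), -1380)), 8153) = Add(Add(Rational(-9, 2), -690), 8153) = Add(Rational(-1389, 2), 8153) = Rational(14917, 2)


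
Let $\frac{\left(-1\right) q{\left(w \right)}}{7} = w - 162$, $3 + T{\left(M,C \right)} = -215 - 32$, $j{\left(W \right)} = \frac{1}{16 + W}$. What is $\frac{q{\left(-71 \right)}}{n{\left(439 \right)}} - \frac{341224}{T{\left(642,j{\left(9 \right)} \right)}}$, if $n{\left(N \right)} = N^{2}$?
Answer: $\frac{32880719127}{24090125} \approx 1364.9$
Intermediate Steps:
$T{\left(M,C \right)} = -250$ ($T{\left(M,C \right)} = -3 - 247 = -250$)
$q{\left(w \right)} = 1134 - 7 w$ ($q{\left(w \right)} = - 7 \left(w - 162\right) = - 7 \left(-162 + w\right) = 1134 - 7 w$)
$\frac{q{\left(-71 \right)}}{n{\left(439 \right)}} - \frac{341224}{T{\left(642,j{\left(9 \right)} \right)}} = \frac{1134 - -497}{439^{2}} - \frac{341224}{-250} = \frac{1134 + 497}{192721} - - \frac{170612}{125} = 1631 \cdot \frac{1}{192721} + \frac{170612}{125} = \frac{1631}{192721} + \frac{170612}{125} = \frac{32880719127}{24090125}$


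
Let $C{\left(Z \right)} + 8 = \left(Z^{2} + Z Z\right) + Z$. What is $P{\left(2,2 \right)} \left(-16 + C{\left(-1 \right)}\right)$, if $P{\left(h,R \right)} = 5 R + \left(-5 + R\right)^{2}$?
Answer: $-437$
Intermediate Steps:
$C{\left(Z \right)} = -8 + Z + 2 Z^{2}$ ($C{\left(Z \right)} = -8 + \left(\left(Z^{2} + Z Z\right) + Z\right) = -8 + \left(\left(Z^{2} + Z^{2}\right) + Z\right) = -8 + \left(2 Z^{2} + Z\right) = -8 + \left(Z + 2 Z^{2}\right) = -8 + Z + 2 Z^{2}$)
$P{\left(h,R \right)} = \left(-5 + R\right)^{2} + 5 R$
$P{\left(2,2 \right)} \left(-16 + C{\left(-1 \right)}\right) = \left(\left(-5 + 2\right)^{2} + 5 \cdot 2\right) \left(-16 - \left(9 - 2\right)\right) = \left(\left(-3\right)^{2} + 10\right) \left(-16 - 7\right) = \left(9 + 10\right) \left(-16 - 7\right) = 19 \left(-16 - 7\right) = 19 \left(-23\right) = -437$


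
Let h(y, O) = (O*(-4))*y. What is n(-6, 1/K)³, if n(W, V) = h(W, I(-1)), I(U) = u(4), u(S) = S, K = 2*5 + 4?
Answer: 884736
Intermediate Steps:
K = 14 (K = 10 + 4 = 14)
I(U) = 4
h(y, O) = -4*O*y (h(y, O) = (-4*O)*y = -4*O*y)
n(W, V) = -16*W (n(W, V) = -4*4*W = -16*W)
n(-6, 1/K)³ = (-16*(-6))³ = 96³ = 884736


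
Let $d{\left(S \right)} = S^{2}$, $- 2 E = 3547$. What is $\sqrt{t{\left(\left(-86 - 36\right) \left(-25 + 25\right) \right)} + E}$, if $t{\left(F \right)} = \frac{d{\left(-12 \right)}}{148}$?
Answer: $\frac{i \sqrt{9706358}}{74} \approx 42.101 i$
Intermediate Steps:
$E = - \frac{3547}{2}$ ($E = \left(- \frac{1}{2}\right) 3547 = - \frac{3547}{2} \approx -1773.5$)
$t{\left(F \right)} = \frac{36}{37}$ ($t{\left(F \right)} = \frac{\left(-12\right)^{2}}{148} = 144 \cdot \frac{1}{148} = \frac{36}{37}$)
$\sqrt{t{\left(\left(-86 - 36\right) \left(-25 + 25\right) \right)} + E} = \sqrt{\frac{36}{37} - \frac{3547}{2}} = \sqrt{- \frac{131167}{74}} = \frac{i \sqrt{9706358}}{74}$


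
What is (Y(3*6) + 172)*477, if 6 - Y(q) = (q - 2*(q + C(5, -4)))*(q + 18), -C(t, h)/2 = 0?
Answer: 394002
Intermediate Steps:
C(t, h) = 0 (C(t, h) = -2*0 = 0)
Y(q) = 6 + q*(18 + q) (Y(q) = 6 - (q - 2*(q + 0))*(q + 18) = 6 - (q - 2*q)*(18 + q) = 6 - (-q)*(18 + q) = 6 - (-1)*q*(18 + q) = 6 + q*(18 + q))
(Y(3*6) + 172)*477 = ((6 + (3*6)² + 18*(3*6)) + 172)*477 = ((6 + 18² + 18*18) + 172)*477 = ((6 + 324 + 324) + 172)*477 = (654 + 172)*477 = 826*477 = 394002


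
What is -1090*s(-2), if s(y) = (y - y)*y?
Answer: 0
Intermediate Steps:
s(y) = 0 (s(y) = 0*y = 0)
-1090*s(-2) = -1090*0 = 0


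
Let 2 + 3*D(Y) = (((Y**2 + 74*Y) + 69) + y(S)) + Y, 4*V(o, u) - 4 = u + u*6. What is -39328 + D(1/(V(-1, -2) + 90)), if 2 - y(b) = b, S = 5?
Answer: -3611273746/91875 ≈ -39306.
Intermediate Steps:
V(o, u) = 1 + 7*u/4 (V(o, u) = 1 + (u + u*6)/4 = 1 + (u + 6*u)/4 = 1 + (7*u)/4 = 1 + 7*u/4)
y(b) = 2 - b
D(Y) = 64/3 + 25*Y + Y**2/3 (D(Y) = -2/3 + ((((Y**2 + 74*Y) + 69) + (2 - 1*5)) + Y)/3 = -2/3 + (((69 + Y**2 + 74*Y) + (2 - 5)) + Y)/3 = -2/3 + (((69 + Y**2 + 74*Y) - 3) + Y)/3 = -2/3 + ((66 + Y**2 + 74*Y) + Y)/3 = -2/3 + (66 + Y**2 + 75*Y)/3 = -2/3 + (22 + 25*Y + Y**2/3) = 64/3 + 25*Y + Y**2/3)
-39328 + D(1/(V(-1, -2) + 90)) = -39328 + (64/3 + 25/((1 + (7/4)*(-2)) + 90) + (1/((1 + (7/4)*(-2)) + 90))**2/3) = -39328 + (64/3 + 25/((1 - 7/2) + 90) + (1/((1 - 7/2) + 90))**2/3) = -39328 + (64/3 + 25/(-5/2 + 90) + (1/(-5/2 + 90))**2/3) = -39328 + (64/3 + 25/(175/2) + (1/(175/2))**2/3) = -39328 + (64/3 + 25*(2/175) + (2/175)**2/3) = -39328 + (64/3 + 2/7 + (1/3)*(4/30625)) = -39328 + (64/3 + 2/7 + 4/91875) = -39328 + 1986254/91875 = -3611273746/91875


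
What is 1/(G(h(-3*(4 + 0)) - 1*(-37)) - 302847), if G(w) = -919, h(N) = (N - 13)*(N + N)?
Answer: -1/303766 ≈ -3.2920e-6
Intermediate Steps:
h(N) = 2*N*(-13 + N) (h(N) = (-13 + N)*(2*N) = 2*N*(-13 + N))
1/(G(h(-3*(4 + 0)) - 1*(-37)) - 302847) = 1/(-919 - 302847) = 1/(-303766) = -1/303766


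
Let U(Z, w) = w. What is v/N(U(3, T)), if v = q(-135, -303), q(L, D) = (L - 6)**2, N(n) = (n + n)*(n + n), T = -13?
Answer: 19881/676 ≈ 29.410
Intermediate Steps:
N(n) = 4*n**2 (N(n) = (2*n)*(2*n) = 4*n**2)
q(L, D) = (-6 + L)**2
v = 19881 (v = (-6 - 135)**2 = (-141)**2 = 19881)
v/N(U(3, T)) = 19881/((4*(-13)**2)) = 19881/((4*169)) = 19881/676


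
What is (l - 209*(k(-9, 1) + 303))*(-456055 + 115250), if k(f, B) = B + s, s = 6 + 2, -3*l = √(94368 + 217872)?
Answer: 22223212440 + 1363220*√19515/3 ≈ 2.2287e+10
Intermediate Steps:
l = -4*√19515/3 (l = -√(94368 + 217872)/3 = -4*√19515/3 ≈ -186.26)
s = 8
k(f, B) = 8 + B (k(f, B) = B + 8 = 8 + B)
(l - 209*(k(-9, 1) + 303))*(-456055 + 115250) = (-4*√19515/3 - 209*((8 + 1) + 303))*(-456055 + 115250) = (-4*√19515/3 - 209*(9 + 303))*(-340805) = (-4*√19515/3 - 209*312)*(-340805) = (-4*√19515/3 - 65208)*(-340805) = (-65208 - 4*√19515/3)*(-340805) = 22223212440 + 1363220*√19515/3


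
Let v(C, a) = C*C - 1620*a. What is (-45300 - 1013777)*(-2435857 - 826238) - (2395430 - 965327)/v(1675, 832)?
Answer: 5036369884341782172/1457785 ≈ 3.4548e+12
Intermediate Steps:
v(C, a) = C**2 - 1620*a
(-45300 - 1013777)*(-2435857 - 826238) - (2395430 - 965327)/v(1675, 832) = (-45300 - 1013777)*(-2435857 - 826238) - (2395430 - 965327)/(1675**2 - 1620*832) = -1059077*(-3262095) - 1430103/(2805625 - 1347840) = 3454809786315 - 1430103/1457785 = 5036369884341782172/1457785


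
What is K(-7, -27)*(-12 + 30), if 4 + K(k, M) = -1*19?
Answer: -414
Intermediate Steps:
K(k, M) = -23 (K(k, M) = -4 - 1*19 = -4 - 19 = -23)
K(-7, -27)*(-12 + 30) = -23*(-12 + 30) = -23*18 = -414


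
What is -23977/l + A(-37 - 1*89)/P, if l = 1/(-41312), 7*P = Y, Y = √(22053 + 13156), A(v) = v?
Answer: 990537824 - 882*√35209/35209 ≈ 9.9054e+8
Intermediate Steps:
Y = √35209 ≈ 187.64
P = √35209/7 ≈ 26.806
l = -1/41312 ≈ -2.4206e-5
-23977/l + A(-37 - 1*89)/P = -23977/(-1/41312) + (-37 - 1*89)/((√35209/7)) = -23977*(-41312) + (-37 - 89)*(7*√35209/35209) = 990537824 - 882*√35209/35209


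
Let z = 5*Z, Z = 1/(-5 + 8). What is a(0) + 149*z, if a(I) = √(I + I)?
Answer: 745/3 ≈ 248.33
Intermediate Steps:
Z = ⅓ (Z = 1/3 = ⅓ ≈ 0.33333)
a(I) = √2*√I (a(I) = √(2*I) = √2*√I)
z = 5/3 (z = 5*(⅓) = 5/3 ≈ 1.6667)
a(0) + 149*z = √2*√0 + 149*(5/3) = √2*0 + 745/3 = 0 + 745/3 = 745/3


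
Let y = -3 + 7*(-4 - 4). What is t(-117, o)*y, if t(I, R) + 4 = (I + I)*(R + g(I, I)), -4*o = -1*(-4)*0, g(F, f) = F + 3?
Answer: -1573648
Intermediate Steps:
g(F, f) = 3 + F
o = 0 (o = -(-1*(-4))*0/4 = -0 = -¼*0 = 0)
t(I, R) = -4 + 2*I*(3 + I + R) (t(I, R) = -4 + (I + I)*(R + (3 + I)) = -4 + (2*I)*(3 + I + R) = -4 + 2*I*(3 + I + R))
y = -59 (y = -3 + 7*(-8) = -3 - 56 = -59)
t(-117, o)*y = (-4 + 2*(-117)*0 + 2*(-117)*(3 - 117))*(-59) = (-4 + 0 + 2*(-117)*(-114))*(-59) = (-4 + 0 + 26676)*(-59) = 26672*(-59) = -1573648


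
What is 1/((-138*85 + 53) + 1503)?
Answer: -1/10174 ≈ -9.8290e-5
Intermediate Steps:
1/((-138*85 + 53) + 1503) = 1/((-11730 + 53) + 1503) = 1/(-11677 + 1503) = 1/(-10174) = -1/10174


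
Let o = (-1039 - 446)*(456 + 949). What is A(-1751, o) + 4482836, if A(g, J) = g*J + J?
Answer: 3655726586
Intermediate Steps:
o = -2086425 (o = -1485*1405 = -2086425)
A(g, J) = J + J*g (A(g, J) = J*g + J = J + J*g)
A(-1751, o) + 4482836 = -2086425*(1 - 1751) + 4482836 = -2086425*(-1750) + 4482836 = 3651243750 + 4482836 = 3655726586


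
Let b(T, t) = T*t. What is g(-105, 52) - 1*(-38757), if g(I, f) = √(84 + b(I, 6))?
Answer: 38757 + I*√546 ≈ 38757.0 + 23.367*I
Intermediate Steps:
g(I, f) = √(84 + 6*I) (g(I, f) = √(84 + I*6) = √(84 + 6*I))
g(-105, 52) - 1*(-38757) = √(84 + 6*(-105)) - 1*(-38757) = √(84 - 630) + 38757 = √(-546) + 38757 = I*√546 + 38757 = 38757 + I*√546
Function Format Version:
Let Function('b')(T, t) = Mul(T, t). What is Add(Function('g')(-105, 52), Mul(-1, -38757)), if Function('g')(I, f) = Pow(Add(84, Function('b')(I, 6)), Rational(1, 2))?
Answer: Add(38757, Mul(I, Pow(546, Rational(1, 2)))) ≈ Add(38757., Mul(23.367, I))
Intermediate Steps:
Function('g')(I, f) = Pow(Add(84, Mul(6, I)), Rational(1, 2)) (Function('g')(I, f) = Pow(Add(84, Mul(I, 6)), Rational(1, 2)) = Pow(Add(84, Mul(6, I)), Rational(1, 2)))
Add(Function('g')(-105, 52), Mul(-1, -38757)) = Add(Pow(Add(84, Mul(6, -105)), Rational(1, 2)), Mul(-1, -38757)) = Add(Pow(Add(84, -630), Rational(1, 2)), 38757) = Add(Pow(-546, Rational(1, 2)), 38757) = Add(Mul(I, Pow(546, Rational(1, 2))), 38757) = Add(38757, Mul(I, Pow(546, Rational(1, 2))))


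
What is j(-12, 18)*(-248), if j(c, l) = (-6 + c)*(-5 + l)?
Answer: 58032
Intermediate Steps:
j(-12, 18)*(-248) = (30 - 6*18 - 5*(-12) - 12*18)*(-248) = (30 - 108 + 60 - 216)*(-248) = -234*(-248) = 58032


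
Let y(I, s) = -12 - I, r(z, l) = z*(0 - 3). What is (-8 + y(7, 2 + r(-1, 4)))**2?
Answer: 729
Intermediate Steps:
r(z, l) = -3*z (r(z, l) = z*(-3) = -3*z)
(-8 + y(7, 2 + r(-1, 4)))**2 = (-8 + (-12 - 1*7))**2 = (-8 + (-12 - 7))**2 = (-8 - 19)**2 = (-27)**2 = 729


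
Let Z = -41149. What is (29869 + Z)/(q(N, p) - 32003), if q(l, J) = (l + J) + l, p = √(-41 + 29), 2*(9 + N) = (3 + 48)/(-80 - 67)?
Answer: 54202694070/153869086183 + 3385410*I*√3/153869086183 ≈ 0.35226 + 3.8108e-5*I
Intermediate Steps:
N = -899/98 (N = -9 + ((3 + 48)/(-80 - 67))/2 = -9 + (51/(-147))/2 = -9 + (51*(-1/147))/2 = -9 + (½)*(-17/49) = -9 - 17/98 = -899/98 ≈ -9.1735)
p = 2*I*√3 (p = √(-12) = 2*I*√3 ≈ 3.4641*I)
q(l, J) = J + 2*l (q(l, J) = (J + l) + l = J + 2*l)
(29869 + Z)/(q(N, p) - 32003) = (29869 - 41149)/((2*I*√3 + 2*(-899/98)) - 32003) = -11280/((2*I*√3 - 899/49) - 32003) = -11280/((-899/49 + 2*I*√3) - 32003) = -11280/(-1569046/49 + 2*I*√3)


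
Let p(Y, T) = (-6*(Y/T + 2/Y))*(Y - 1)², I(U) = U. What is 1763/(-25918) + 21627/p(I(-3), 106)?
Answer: 14850890545/45823024 ≈ 324.09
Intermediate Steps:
p(Y, T) = (-1 + Y)²*(-12/Y - 6*Y/T) (p(Y, T) = (-6*(2/Y + Y/T))*(-1 + Y)² = (-12/Y - 6*Y/T)*(-1 + Y)² = (-1 + Y)²*(-12/Y - 6*Y/T))
1763/(-25918) + 21627/p(I(-3), 106) = 1763/(-25918) + 21627/((6*(-1 - 3)²*(-1*(-3)² - 2*106)/(106*(-3)))) = 1763*(-1/25918) + 21627/((6*(1/106)*(-⅓)*(-4)²*(-1*9 - 212))) = -1763/25918 + 21627/((6*(1/106)*(-⅓)*16*(-9 - 212))) = -1763/25918 + 21627/((6*(1/106)*(-⅓)*16*(-221))) = -1763/25918 + 21627/(3536/53) = -1763/25918 + 21627*(53/3536) = -1763/25918 + 1146231/3536 = 14850890545/45823024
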